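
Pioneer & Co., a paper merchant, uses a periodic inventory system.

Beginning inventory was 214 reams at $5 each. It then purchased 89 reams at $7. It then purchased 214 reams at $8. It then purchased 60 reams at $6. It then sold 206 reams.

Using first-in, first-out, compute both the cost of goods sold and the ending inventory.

COGS = $1,030; ending inventory = $2,735

Sale 1 (206) [FIFO — oldest first]: 206 @ $5 = $1,030
Ending inventory: 8 @ $5 + 89 @ $7 + 214 @ $8 + 60 @ $6 = $2,735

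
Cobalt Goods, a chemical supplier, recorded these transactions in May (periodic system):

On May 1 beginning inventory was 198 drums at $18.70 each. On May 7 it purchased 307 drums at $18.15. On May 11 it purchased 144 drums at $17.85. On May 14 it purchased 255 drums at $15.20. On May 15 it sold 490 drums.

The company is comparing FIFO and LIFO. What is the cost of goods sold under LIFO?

FIFO COGS: 198 @ $18.70 + 292 @ $18.15 = $9,002.40
LIFO COGS: 255 @ $15.20 + 144 @ $17.85 + 91 @ $18.15 = $8,098.05

COGS = $8,098.05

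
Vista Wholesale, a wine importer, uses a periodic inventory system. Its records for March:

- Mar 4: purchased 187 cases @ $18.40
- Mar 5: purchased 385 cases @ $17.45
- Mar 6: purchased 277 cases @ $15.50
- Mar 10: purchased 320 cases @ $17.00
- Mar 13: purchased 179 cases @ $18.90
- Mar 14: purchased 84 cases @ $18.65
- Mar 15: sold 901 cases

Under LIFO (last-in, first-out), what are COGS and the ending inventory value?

COGS = $15,398.65; ending inventory = $9,443.60

Mar 15, 901 sold [LIFO — newest first]: 84 @ $18.65 + 179 @ $18.90 + 320 @ $17.00 + 277 @ $15.50 + 41 @ $17.45 = $15,398.65
Ending inventory: 187 @ $18.40 + 344 @ $17.45 = $9,443.60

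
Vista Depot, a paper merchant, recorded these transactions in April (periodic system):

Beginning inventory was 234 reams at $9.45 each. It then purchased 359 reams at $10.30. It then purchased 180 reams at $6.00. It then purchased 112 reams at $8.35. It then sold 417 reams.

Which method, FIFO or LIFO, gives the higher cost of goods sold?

FIFO

FIFO COGS: 234 @ $9.45 + 183 @ $10.30 = $4,096.20
LIFO COGS: 112 @ $8.35 + 180 @ $6.00 + 125 @ $10.30 = $3,302.70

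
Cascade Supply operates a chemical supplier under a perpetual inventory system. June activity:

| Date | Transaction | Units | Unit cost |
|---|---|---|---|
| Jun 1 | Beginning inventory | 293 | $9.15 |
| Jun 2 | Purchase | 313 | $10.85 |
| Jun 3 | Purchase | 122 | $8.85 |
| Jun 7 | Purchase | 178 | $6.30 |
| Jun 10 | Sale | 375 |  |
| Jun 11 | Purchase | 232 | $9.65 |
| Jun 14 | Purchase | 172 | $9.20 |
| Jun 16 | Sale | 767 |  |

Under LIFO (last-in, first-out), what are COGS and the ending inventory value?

COGS = $10,562.10; ending inventory = $1,537.20

Jun 10, 375 sold [LIFO — newest first]: 178 @ $6.30 + 122 @ $8.85 + 75 @ $10.85 = $3,014.85
Jun 16, 767 sold [LIFO — newest first]: 172 @ $9.20 + 232 @ $9.65 + 238 @ $10.85 + 125 @ $9.15 = $7,547.25
Total COGS = $3,014.85 + $7,547.25 = $10,562.10
Ending inventory: 168 @ $9.15 = $1,537.20
Check: goods available $12,099.30 = COGS $10,562.10 + ending $1,537.20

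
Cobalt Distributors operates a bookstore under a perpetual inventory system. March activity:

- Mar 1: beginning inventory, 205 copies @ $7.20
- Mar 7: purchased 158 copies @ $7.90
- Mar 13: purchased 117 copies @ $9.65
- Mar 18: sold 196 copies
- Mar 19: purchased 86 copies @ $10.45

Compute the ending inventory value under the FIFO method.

Mar 18, 196 sold [FIFO — oldest first]: 196 @ $7.20 = $1,411.20
Ending inventory: 9 @ $7.20 + 158 @ $7.90 + 117 @ $9.65 + 86 @ $10.45 = $3,340.75

Ending inventory = $3,340.75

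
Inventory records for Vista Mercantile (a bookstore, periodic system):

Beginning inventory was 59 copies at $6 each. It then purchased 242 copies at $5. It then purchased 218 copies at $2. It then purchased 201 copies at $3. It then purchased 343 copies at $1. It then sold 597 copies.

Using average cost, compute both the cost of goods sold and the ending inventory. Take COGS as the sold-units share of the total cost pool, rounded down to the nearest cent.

Sale 1, sell 597: 597/1063 × $2,946.00 → $1,654.52
Ending inventory (cost pool remaining) = $1,291.48

COGS = $1,654.52; ending inventory = $1,291.48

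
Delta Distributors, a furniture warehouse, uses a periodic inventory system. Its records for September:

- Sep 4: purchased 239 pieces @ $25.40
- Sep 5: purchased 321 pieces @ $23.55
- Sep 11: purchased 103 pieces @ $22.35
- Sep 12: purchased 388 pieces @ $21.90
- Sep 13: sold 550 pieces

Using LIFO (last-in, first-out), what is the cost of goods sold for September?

Sep 13, 550 sold [LIFO — newest first]: 388 @ $21.90 + 103 @ $22.35 + 59 @ $23.55 = $12,188.70
Ending inventory: 239 @ $25.40 + 262 @ $23.55 = $12,240.70

COGS = $12,188.70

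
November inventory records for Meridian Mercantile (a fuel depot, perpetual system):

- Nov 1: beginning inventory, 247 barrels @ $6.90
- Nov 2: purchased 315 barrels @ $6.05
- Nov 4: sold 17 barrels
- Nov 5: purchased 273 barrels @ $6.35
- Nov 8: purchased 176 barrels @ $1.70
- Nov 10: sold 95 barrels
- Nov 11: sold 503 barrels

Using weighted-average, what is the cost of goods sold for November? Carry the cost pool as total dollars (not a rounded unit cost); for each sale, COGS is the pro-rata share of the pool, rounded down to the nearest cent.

After Nov 1: 247 on hand, pool $1,704.30 (≈ $6.9000 each)
After Nov 2: 562 on hand, pool $3,610.05 (≈ $6.4236 each)
Nov 4, sell 17: 17/562 × $3,610.05 → $109.20
After Nov 5: 818 on hand, pool $5,234.40 (≈ $6.3990 each)
After Nov 8: 994 on hand, pool $5,533.60 (≈ $5.5670 each)
Nov 10, sell 95: 95/994 × $5,533.60 → $528.86
Nov 11, sell 503: 503/899 × $5,004.74 → $2,800.20
Total COGS = $109.20 + $528.86 + $2,800.20 = $3,438.26
Ending inventory (cost pool remaining) = $2,204.54
Check: goods available $5,642.80 = COGS $3,438.26 + ending $2,204.54

COGS = $3,438.26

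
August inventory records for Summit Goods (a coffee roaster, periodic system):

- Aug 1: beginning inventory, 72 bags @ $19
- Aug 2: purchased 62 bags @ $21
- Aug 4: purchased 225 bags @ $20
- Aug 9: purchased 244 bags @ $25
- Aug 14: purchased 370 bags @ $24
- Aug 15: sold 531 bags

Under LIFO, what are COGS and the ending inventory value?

Aug 15, 531 sold [LIFO — newest first]: 370 @ $24 + 161 @ $25 = $12,905
Ending inventory: 72 @ $19 + 62 @ $21 + 225 @ $20 + 83 @ $25 = $9,245
Check: goods available $22,150 = COGS $12,905 + ending $9,245

COGS = $12,905; ending inventory = $9,245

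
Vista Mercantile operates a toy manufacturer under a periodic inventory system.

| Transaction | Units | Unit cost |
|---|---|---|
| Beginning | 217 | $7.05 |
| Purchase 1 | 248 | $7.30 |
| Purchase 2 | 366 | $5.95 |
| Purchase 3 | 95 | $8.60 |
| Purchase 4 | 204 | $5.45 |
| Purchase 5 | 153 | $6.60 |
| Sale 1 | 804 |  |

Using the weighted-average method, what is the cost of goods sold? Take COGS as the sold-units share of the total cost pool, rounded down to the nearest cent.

COGS = $5,299.35

Sale 1, sell 804: 804/1283 × $8,456.55 → $5,299.35
Ending inventory (cost pool remaining) = $3,157.20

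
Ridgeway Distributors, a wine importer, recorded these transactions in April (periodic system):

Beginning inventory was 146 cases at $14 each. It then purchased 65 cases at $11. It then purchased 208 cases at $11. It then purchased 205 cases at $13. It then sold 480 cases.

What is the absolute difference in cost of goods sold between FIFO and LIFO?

FIFO COGS: 146 @ $14 + 65 @ $11 + 208 @ $11 + 61 @ $13 = $5,840
LIFO COGS: 205 @ $13 + 208 @ $11 + 65 @ $11 + 2 @ $14 = $5,696
Difference = |$5,840 − $5,696| = $144

$144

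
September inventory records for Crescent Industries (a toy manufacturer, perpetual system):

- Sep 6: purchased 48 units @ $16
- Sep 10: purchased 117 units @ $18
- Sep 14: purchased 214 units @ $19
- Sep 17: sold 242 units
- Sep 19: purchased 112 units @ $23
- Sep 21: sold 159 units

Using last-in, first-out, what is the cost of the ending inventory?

Ending inventory = $1,524

Sep 17, 242 sold [LIFO — newest first]: 214 @ $19 + 28 @ $18 = $4,570
Sep 21, 159 sold [LIFO — newest first]: 112 @ $23 + 47 @ $18 = $3,422
Total COGS = $4,570 + $3,422 = $7,992
Ending inventory: 48 @ $16 + 42 @ $18 = $1,524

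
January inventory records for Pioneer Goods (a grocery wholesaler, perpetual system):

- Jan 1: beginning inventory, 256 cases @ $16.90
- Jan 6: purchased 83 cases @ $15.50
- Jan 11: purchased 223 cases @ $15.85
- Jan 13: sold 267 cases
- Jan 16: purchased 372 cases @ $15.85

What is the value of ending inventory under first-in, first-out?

Ending inventory = $10,546.75

Jan 13, 267 sold [FIFO — oldest first]: 256 @ $16.90 + 11 @ $15.50 = $4,496.90
Ending inventory: 72 @ $15.50 + 223 @ $15.85 + 372 @ $15.85 = $10,546.75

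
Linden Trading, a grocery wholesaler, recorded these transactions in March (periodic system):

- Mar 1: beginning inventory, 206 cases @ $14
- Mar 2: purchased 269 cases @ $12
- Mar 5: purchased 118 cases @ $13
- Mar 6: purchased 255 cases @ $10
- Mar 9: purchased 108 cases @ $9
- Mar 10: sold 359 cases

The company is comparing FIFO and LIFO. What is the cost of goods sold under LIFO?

FIFO COGS: 206 @ $14 + 153 @ $12 = $4,720
LIFO COGS: 108 @ $9 + 251 @ $10 = $3,482

COGS = $3,482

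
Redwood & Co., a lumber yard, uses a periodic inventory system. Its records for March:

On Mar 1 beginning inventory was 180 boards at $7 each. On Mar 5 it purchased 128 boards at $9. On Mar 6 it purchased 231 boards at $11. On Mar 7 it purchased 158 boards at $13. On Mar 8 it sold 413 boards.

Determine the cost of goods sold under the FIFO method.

COGS = $3,567

Mar 8, 413 sold [FIFO — oldest first]: 180 @ $7 + 128 @ $9 + 105 @ $11 = $3,567
Ending inventory: 126 @ $11 + 158 @ $13 = $3,440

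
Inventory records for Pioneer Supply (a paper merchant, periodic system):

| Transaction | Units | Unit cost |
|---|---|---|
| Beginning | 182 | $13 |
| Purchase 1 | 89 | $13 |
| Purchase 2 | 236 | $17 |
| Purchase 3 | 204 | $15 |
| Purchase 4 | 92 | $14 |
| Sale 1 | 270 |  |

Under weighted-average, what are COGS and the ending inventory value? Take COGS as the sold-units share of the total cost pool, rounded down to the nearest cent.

Sale 1, sell 270: 270/803 × $11,883.00 → $3,995.52
Ending inventory (cost pool remaining) = $7,887.48

COGS = $3,995.52; ending inventory = $7,887.48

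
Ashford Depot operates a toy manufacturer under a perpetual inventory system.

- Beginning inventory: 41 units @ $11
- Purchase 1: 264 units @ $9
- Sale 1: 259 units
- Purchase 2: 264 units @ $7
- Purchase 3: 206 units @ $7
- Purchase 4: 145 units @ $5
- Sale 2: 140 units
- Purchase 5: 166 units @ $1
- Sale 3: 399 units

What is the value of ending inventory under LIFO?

Ending inventory = $2,190

Sale 1 (259) [LIFO — newest first]: 259 @ $9 = $2,331
Sale 2 (140) [LIFO — newest first]: 140 @ $5 = $700
Sale 3 (399) [LIFO — newest first]: 166 @ $1 + 5 @ $5 + 206 @ $7 + 22 @ $7 = $1,787
Total COGS = $2,331 + $700 + $1,787 = $4,818
Ending inventory: 41 @ $11 + 5 @ $9 + 242 @ $7 = $2,190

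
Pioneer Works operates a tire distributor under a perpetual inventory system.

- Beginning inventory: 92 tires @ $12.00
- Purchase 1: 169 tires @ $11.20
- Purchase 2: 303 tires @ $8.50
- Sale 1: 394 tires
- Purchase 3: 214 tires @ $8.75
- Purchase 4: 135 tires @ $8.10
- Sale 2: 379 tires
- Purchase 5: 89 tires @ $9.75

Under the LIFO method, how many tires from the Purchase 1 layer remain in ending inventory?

Sale 1 (394) [LIFO — newest first]: 303 @ $8.50 + 91 @ $11.20 = $3,594.70
Sale 2 (379) [LIFO — newest first]: 135 @ $8.10 + 214 @ $8.75 + 30 @ $11.20 = $3,302.00
Total COGS = $3,594.70 + $3,302.00 = $6,896.70
Ending inventory: 92 @ $12.00 + 48 @ $11.20 + 89 @ $9.75 = $2,509.35

48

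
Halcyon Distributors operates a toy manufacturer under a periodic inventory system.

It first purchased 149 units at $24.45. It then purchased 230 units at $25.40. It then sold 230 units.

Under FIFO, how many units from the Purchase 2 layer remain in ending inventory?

149

Sale 1 (230) [FIFO — oldest first]: 149 @ $24.45 + 81 @ $25.40 = $5,700.45
Ending inventory: 149 @ $25.40 = $3,784.60
Check: goods available $9,485.05 = COGS $5,700.45 + ending $3,784.60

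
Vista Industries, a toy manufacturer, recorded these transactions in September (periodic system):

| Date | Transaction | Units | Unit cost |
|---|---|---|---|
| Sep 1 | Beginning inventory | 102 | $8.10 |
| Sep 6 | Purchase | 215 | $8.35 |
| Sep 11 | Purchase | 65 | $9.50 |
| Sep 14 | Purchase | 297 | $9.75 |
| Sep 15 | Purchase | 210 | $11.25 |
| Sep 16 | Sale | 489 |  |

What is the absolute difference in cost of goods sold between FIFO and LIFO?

FIFO COGS: 102 @ $8.10 + 215 @ $8.35 + 65 @ $9.50 + 107 @ $9.75 = $4,282.20
LIFO COGS: 210 @ $11.25 + 279 @ $9.75 = $5,082.75
Difference = |$4,282.20 − $5,082.75| = $800.55

$800.55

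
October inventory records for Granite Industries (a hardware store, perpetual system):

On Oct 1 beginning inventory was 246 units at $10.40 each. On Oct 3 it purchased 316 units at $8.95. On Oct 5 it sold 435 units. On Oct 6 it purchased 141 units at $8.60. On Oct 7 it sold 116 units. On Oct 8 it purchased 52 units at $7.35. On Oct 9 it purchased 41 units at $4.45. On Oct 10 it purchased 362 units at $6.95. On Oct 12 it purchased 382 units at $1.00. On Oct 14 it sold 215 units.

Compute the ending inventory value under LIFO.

Ending inventory = $4,783.35

Oct 5, 435 sold [LIFO — newest first]: 316 @ $8.95 + 119 @ $10.40 = $4,065.80
Oct 7, 116 sold [LIFO — newest first]: 116 @ $8.60 = $997.60
Oct 14, 215 sold [LIFO — newest first]: 215 @ $1.00 = $215.00
Total COGS = $4,065.80 + $997.60 + $215.00 = $5,278.40
Ending inventory: 127 @ $10.40 + 25 @ $8.60 + 52 @ $7.35 + 41 @ $4.45 + 362 @ $6.95 + 167 @ $1.00 = $4,783.35
Check: goods available $10,061.75 = COGS $5,278.40 + ending $4,783.35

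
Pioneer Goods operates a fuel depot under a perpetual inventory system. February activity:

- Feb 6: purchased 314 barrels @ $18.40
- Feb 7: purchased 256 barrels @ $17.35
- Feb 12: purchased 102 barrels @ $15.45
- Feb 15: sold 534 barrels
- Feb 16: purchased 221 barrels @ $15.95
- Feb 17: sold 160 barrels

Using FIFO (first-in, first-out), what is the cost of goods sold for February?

COGS = $12,146.00

Feb 15, 534 sold [FIFO — oldest first]: 314 @ $18.40 + 220 @ $17.35 = $9,594.60
Feb 17, 160 sold [FIFO — oldest first]: 36 @ $17.35 + 102 @ $15.45 + 22 @ $15.95 = $2,551.40
Total COGS = $9,594.60 + $2,551.40 = $12,146.00
Ending inventory: 199 @ $15.95 = $3,174.05
Check: goods available $15,320.05 = COGS $12,146.00 + ending $3,174.05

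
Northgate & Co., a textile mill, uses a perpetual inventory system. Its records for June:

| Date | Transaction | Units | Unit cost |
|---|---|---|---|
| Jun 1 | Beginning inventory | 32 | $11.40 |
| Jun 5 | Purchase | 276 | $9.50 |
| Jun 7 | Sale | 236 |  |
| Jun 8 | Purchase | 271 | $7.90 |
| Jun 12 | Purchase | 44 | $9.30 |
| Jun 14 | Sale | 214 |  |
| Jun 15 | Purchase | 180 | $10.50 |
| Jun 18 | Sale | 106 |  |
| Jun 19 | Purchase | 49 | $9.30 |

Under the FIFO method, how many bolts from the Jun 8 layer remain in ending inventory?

23

Jun 7, 236 sold [FIFO — oldest first]: 32 @ $11.40 + 204 @ $9.50 = $2,302.80
Jun 14, 214 sold [FIFO — oldest first]: 72 @ $9.50 + 142 @ $7.90 = $1,805.80
Jun 18, 106 sold [FIFO — oldest first]: 106 @ $7.90 = $837.40
Total COGS = $2,302.80 + $1,805.80 + $837.40 = $4,946.00
Ending inventory: 23 @ $7.90 + 44 @ $9.30 + 180 @ $10.50 + 49 @ $9.30 = $2,936.60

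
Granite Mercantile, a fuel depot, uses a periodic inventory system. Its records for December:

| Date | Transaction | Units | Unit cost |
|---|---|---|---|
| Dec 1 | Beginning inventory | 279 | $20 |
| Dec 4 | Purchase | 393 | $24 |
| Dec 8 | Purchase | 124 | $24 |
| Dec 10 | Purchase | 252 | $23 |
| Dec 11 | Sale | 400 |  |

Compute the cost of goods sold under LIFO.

Dec 11, 400 sold [LIFO — newest first]: 252 @ $23 + 124 @ $24 + 24 @ $24 = $9,348
Ending inventory: 279 @ $20 + 369 @ $24 = $14,436

COGS = $9,348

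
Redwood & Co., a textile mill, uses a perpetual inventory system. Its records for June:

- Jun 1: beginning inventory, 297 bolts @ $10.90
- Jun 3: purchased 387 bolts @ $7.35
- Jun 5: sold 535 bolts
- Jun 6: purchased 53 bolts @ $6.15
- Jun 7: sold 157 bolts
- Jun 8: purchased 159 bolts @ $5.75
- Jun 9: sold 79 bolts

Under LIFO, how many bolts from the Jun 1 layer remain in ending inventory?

45

Jun 5, 535 sold [LIFO — newest first]: 387 @ $7.35 + 148 @ $10.90 = $4,457.65
Jun 7, 157 sold [LIFO — newest first]: 53 @ $6.15 + 104 @ $10.90 = $1,459.55
Jun 9, 79 sold [LIFO — newest first]: 79 @ $5.75 = $454.25
Total COGS = $4,457.65 + $1,459.55 + $454.25 = $6,371.45
Ending inventory: 45 @ $10.90 + 80 @ $5.75 = $950.50
Check: goods available $7,321.95 = COGS $6,371.45 + ending $950.50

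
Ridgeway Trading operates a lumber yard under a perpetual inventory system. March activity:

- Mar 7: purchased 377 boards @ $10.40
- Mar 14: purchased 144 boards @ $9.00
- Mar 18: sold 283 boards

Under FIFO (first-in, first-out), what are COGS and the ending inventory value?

Mar 18, 283 sold [FIFO — oldest first]: 283 @ $10.40 = $2,943.20
Ending inventory: 94 @ $10.40 + 144 @ $9.00 = $2,273.60
Check: goods available $5,216.80 = COGS $2,943.20 + ending $2,273.60

COGS = $2,943.20; ending inventory = $2,273.60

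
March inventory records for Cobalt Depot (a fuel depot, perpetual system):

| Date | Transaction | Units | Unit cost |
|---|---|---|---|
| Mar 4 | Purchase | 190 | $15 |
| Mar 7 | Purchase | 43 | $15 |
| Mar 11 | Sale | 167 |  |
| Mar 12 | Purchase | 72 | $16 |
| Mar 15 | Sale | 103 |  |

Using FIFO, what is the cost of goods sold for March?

COGS = $4,087

Mar 11, 167 sold [FIFO — oldest first]: 167 @ $15 = $2,505
Mar 15, 103 sold [FIFO — oldest first]: 23 @ $15 + 43 @ $15 + 37 @ $16 = $1,582
Total COGS = $2,505 + $1,582 = $4,087
Ending inventory: 35 @ $16 = $560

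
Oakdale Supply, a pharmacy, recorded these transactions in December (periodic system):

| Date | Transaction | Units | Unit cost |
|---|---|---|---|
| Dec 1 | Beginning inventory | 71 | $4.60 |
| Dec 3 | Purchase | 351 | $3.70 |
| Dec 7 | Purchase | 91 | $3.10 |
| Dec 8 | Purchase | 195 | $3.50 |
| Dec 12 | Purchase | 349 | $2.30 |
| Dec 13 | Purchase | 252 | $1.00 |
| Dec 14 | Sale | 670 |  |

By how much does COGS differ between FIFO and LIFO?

$1,160.70

FIFO COGS: 71 @ $4.60 + 351 @ $3.70 + 91 @ $3.10 + 157 @ $3.50 = $2,456.90
LIFO COGS: 252 @ $1.00 + 349 @ $2.30 + 69 @ $3.50 = $1,296.20
Difference = |$2,456.90 − $1,296.20| = $1,160.70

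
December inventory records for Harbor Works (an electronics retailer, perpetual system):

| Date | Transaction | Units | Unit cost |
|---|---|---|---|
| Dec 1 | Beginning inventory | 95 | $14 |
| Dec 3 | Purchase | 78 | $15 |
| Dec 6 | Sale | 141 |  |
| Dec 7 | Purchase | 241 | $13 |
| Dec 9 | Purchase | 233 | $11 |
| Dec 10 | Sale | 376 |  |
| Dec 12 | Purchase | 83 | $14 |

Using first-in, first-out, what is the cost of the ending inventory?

Ending inventory = $2,592

Dec 6, 141 sold [FIFO — oldest first]: 95 @ $14 + 46 @ $15 = $2,020
Dec 10, 376 sold [FIFO — oldest first]: 32 @ $15 + 241 @ $13 + 103 @ $11 = $4,746
Total COGS = $2,020 + $4,746 = $6,766
Ending inventory: 130 @ $11 + 83 @ $14 = $2,592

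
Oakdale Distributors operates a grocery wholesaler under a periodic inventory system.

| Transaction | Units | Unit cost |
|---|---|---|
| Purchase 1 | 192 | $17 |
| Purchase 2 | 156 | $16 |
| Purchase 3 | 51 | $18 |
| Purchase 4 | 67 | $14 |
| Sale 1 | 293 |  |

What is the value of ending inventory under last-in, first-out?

Ending inventory = $2,941

Sale 1 (293) [LIFO — newest first]: 67 @ $14 + 51 @ $18 + 156 @ $16 + 19 @ $17 = $4,675
Ending inventory: 173 @ $17 = $2,941
Check: goods available $7,616 = COGS $4,675 + ending $2,941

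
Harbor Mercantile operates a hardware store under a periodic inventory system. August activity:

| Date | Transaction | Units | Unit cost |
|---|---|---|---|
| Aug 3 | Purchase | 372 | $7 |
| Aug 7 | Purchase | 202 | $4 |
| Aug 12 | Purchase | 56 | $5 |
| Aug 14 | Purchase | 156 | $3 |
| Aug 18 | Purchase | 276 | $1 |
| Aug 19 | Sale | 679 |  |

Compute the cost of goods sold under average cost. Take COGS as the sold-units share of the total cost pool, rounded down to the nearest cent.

Aug 19, sell 679: 679/1062 × $4,436.00 → $2,836.19
Ending inventory (cost pool remaining) = $1,599.81

COGS = $2,836.19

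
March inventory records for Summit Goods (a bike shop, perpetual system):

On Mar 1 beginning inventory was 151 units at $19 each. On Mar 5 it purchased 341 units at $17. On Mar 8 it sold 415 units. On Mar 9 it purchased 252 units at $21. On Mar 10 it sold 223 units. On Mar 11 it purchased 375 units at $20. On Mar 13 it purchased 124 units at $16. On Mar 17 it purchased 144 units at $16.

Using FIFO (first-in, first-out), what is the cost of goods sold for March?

COGS = $11,732

Mar 8, 415 sold [FIFO — oldest first]: 151 @ $19 + 264 @ $17 = $7,357
Mar 10, 223 sold [FIFO — oldest first]: 77 @ $17 + 146 @ $21 = $4,375
Total COGS = $7,357 + $4,375 = $11,732
Ending inventory: 106 @ $21 + 375 @ $20 + 124 @ $16 + 144 @ $16 = $14,014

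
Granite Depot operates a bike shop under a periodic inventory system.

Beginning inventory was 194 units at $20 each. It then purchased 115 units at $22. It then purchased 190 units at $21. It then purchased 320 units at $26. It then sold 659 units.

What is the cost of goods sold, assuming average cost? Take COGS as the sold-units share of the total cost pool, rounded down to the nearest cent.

COGS = $15,062.85

Sale 1, sell 659: 659/819 × $18,720.00 → $15,062.85
Ending inventory (cost pool remaining) = $3,657.15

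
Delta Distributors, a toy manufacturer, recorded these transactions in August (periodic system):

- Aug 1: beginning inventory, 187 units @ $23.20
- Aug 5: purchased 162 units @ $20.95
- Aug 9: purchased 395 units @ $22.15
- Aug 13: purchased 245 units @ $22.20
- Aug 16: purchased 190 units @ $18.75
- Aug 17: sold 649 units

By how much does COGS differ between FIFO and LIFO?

FIFO COGS: 187 @ $23.20 + 162 @ $20.95 + 300 @ $22.15 = $14,377.30
LIFO COGS: 190 @ $18.75 + 245 @ $22.20 + 214 @ $22.15 = $13,741.60
Difference = |$14,377.30 − $13,741.60| = $635.70

$635.70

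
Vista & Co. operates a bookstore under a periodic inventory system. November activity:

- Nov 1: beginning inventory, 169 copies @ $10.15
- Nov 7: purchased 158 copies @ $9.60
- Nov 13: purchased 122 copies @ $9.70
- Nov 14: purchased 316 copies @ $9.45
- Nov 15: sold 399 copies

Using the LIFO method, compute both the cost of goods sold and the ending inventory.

COGS = $3,791.30; ending inventory = $3,610.45

Nov 15, 399 sold [LIFO — newest first]: 316 @ $9.45 + 83 @ $9.70 = $3,791.30
Ending inventory: 169 @ $10.15 + 158 @ $9.60 + 39 @ $9.70 = $3,610.45
Check: goods available $7,401.75 = COGS $3,791.30 + ending $3,610.45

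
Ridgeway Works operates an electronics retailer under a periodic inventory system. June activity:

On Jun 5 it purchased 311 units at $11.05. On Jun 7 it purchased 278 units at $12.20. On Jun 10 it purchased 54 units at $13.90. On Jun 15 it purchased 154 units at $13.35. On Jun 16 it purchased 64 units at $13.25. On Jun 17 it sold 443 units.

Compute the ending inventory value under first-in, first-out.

Jun 17, 443 sold [FIFO — oldest first]: 311 @ $11.05 + 132 @ $12.20 = $5,046.95
Ending inventory: 146 @ $12.20 + 54 @ $13.90 + 154 @ $13.35 + 64 @ $13.25 = $5,435.70
Check: goods available $10,482.65 = COGS $5,046.95 + ending $5,435.70

Ending inventory = $5,435.70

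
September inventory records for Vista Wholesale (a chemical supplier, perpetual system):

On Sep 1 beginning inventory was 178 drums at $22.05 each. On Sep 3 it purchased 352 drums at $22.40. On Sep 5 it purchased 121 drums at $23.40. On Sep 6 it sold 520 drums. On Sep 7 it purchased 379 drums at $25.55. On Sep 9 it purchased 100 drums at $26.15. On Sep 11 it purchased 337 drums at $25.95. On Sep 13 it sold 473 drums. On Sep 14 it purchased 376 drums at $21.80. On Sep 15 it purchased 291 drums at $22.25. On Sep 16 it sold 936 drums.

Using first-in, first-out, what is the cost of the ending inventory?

Sep 6, 520 sold [FIFO — oldest first]: 178 @ $22.05 + 342 @ $22.40 = $11,585.70
Sep 13, 473 sold [FIFO — oldest first]: 10 @ $22.40 + 121 @ $23.40 + 342 @ $25.55 = $11,793.50
Sep 16, 936 sold [FIFO — oldest first]: 37 @ $25.55 + 100 @ $26.15 + 337 @ $25.95 + 376 @ $21.80 + 86 @ $22.25 = $22,415.80
Total COGS = $11,585.70 + $11,793.50 + $22,415.80 = $45,795.00
Ending inventory: 205 @ $22.25 = $4,561.25
Check: goods available $50,356.25 = COGS $45,795.00 + ending $4,561.25

Ending inventory = $4,561.25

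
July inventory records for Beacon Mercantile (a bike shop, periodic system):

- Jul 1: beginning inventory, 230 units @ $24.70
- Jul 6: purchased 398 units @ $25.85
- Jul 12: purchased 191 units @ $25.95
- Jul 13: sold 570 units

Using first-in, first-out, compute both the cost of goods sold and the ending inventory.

Jul 13, 570 sold [FIFO — oldest first]: 230 @ $24.70 + 340 @ $25.85 = $14,470.00
Ending inventory: 58 @ $25.85 + 191 @ $25.95 = $6,455.75
Check: goods available $20,925.75 = COGS $14,470.00 + ending $6,455.75

COGS = $14,470.00; ending inventory = $6,455.75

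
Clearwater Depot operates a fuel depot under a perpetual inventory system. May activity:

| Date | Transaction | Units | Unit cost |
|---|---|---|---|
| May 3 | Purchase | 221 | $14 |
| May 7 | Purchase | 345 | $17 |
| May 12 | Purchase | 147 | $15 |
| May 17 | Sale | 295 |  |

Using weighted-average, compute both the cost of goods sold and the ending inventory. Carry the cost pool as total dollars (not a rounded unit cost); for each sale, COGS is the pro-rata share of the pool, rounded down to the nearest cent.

COGS = $4,619.04; ending inventory = $6,544.96

After May 3: 221 on hand, pool $3,094.00 (≈ $14.0000 each)
After May 7: 566 on hand, pool $8,959.00 (≈ $15.8286 each)
After May 12: 713 on hand, pool $11,164.00 (≈ $15.6578 each)
May 17, sell 295: 295/713 × $11,164.00 → $4,619.04
Ending inventory (cost pool remaining) = $6,544.96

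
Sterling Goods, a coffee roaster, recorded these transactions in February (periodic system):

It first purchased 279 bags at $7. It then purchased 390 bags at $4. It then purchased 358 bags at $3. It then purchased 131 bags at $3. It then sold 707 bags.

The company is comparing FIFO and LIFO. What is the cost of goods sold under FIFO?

COGS = $3,627

FIFO COGS: 279 @ $7 + 390 @ $4 + 38 @ $3 = $3,627
LIFO COGS: 131 @ $3 + 358 @ $3 + 218 @ $4 = $2,339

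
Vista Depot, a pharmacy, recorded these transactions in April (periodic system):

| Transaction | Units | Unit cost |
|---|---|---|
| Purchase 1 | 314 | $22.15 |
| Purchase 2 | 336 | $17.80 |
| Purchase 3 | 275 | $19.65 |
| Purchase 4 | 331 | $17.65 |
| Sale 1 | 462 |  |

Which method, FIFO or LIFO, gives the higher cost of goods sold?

FIFO

FIFO COGS: 314 @ $22.15 + 148 @ $17.80 = $9,589.50
LIFO COGS: 331 @ $17.65 + 131 @ $19.65 = $8,416.30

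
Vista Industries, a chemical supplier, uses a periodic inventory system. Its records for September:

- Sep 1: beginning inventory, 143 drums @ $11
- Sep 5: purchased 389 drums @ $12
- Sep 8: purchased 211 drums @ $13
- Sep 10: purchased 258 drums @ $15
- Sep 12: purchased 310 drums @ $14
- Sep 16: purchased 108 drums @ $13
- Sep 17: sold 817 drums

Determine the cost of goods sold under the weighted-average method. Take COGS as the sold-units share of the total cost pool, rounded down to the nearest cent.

COGS = $10,707.93

Sep 17, sell 817: 817/1419 × $18,598.00 → $10,707.93
Ending inventory (cost pool remaining) = $7,890.07
Check: goods available $18,598.00 = COGS $10,707.93 + ending $7,890.07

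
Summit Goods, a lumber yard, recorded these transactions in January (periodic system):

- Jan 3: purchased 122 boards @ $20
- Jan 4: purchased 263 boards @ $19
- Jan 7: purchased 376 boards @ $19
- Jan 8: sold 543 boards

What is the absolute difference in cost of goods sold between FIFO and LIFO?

FIFO COGS: 122 @ $20 + 263 @ $19 + 158 @ $19 = $10,439
LIFO COGS: 376 @ $19 + 167 @ $19 = $10,317
Difference = |$10,439 − $10,317| = $122

$122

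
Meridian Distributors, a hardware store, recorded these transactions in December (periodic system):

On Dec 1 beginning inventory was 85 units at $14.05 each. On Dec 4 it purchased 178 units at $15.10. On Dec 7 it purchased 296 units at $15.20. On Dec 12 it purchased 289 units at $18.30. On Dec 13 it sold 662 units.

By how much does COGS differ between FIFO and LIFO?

$684.45

FIFO COGS: 85 @ $14.05 + 178 @ $15.10 + 296 @ $15.20 + 103 @ $18.30 = $10,266.15
LIFO COGS: 289 @ $18.30 + 296 @ $15.20 + 77 @ $15.10 = $10,950.60
Difference = |$10,266.15 − $10,950.60| = $684.45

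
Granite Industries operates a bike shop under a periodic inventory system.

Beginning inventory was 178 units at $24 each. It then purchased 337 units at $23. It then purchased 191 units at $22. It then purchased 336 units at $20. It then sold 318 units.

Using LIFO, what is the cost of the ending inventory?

Sale 1 (318) [LIFO — newest first]: 318 @ $20 = $6,360
Ending inventory: 178 @ $24 + 337 @ $23 + 191 @ $22 + 18 @ $20 = $16,585
Check: goods available $22,945 = COGS $6,360 + ending $16,585

Ending inventory = $16,585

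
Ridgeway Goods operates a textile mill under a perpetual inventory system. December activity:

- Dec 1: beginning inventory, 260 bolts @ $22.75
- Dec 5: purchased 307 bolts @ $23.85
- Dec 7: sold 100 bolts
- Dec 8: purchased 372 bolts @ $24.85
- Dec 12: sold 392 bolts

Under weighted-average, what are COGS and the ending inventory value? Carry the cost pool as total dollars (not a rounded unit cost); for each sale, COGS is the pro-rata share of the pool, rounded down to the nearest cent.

COGS = $11,747.50; ending inventory = $10,733.65

After Dec 1: 260 on hand, pool $5,915.00 (≈ $22.7500 each)
After Dec 5: 567 on hand, pool $13,236.95 (≈ $23.3456 each)
Dec 7, sell 100: 100/567 × $13,236.95 → $2,334.55
After Dec 8: 839 on hand, pool $20,146.60 (≈ $24.0126 each)
Dec 12, sell 392: 392/839 × $20,146.60 → $9,412.95
Total COGS = $2,334.55 + $9,412.95 = $11,747.50
Ending inventory (cost pool remaining) = $10,733.65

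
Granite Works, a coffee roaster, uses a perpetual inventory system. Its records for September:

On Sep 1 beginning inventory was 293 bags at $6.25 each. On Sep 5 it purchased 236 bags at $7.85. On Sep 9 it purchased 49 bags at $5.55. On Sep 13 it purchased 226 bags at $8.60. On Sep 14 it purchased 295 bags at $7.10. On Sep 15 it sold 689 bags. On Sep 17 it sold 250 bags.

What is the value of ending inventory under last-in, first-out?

Ending inventory = $1,000.00

Sep 15, 689 sold [LIFO — newest first]: 295 @ $7.10 + 226 @ $8.60 + 49 @ $5.55 + 119 @ $7.85 = $5,244.20
Sep 17, 250 sold [LIFO — newest first]: 117 @ $7.85 + 133 @ $6.25 = $1,749.70
Total COGS = $5,244.20 + $1,749.70 = $6,993.90
Ending inventory: 160 @ $6.25 = $1,000.00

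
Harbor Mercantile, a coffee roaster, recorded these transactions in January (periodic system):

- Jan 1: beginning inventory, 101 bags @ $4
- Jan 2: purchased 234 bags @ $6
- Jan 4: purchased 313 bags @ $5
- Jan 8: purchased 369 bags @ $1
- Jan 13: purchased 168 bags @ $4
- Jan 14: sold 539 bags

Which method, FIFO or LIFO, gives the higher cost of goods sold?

FIFO COGS: 101 @ $4 + 234 @ $6 + 204 @ $5 = $2,828
LIFO COGS: 168 @ $4 + 369 @ $1 + 2 @ $5 = $1,051

FIFO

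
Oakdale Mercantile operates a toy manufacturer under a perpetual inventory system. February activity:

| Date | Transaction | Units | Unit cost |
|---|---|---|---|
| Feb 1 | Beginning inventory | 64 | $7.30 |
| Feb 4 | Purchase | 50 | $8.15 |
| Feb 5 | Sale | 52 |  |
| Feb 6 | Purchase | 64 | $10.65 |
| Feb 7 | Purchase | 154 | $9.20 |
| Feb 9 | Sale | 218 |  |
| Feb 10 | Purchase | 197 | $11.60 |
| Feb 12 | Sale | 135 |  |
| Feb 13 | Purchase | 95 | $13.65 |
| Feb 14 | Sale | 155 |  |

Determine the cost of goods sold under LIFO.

Feb 5, 52 sold [LIFO — newest first]: 50 @ $8.15 + 2 @ $7.30 = $422.10
Feb 9, 218 sold [LIFO — newest first]: 154 @ $9.20 + 64 @ $10.65 = $2,098.40
Feb 12, 135 sold [LIFO — newest first]: 135 @ $11.60 = $1,566.00
Feb 14, 155 sold [LIFO — newest first]: 95 @ $13.65 + 60 @ $11.60 = $1,992.75
Total COGS = $422.10 + $2,098.40 + $1,566.00 + $1,992.75 = $6,079.25
Ending inventory: 62 @ $7.30 + 2 @ $11.60 = $475.80
Check: goods available $6,555.05 = COGS $6,079.25 + ending $475.80

COGS = $6,079.25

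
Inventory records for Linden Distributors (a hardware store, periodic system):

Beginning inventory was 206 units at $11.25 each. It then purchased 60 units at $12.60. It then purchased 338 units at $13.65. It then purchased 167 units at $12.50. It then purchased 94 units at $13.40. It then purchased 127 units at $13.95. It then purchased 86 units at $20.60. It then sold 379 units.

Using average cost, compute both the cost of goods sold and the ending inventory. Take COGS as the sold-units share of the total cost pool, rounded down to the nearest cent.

COGS = $5,125.13; ending inventory = $9,452.42

Sale 1, sell 379: 379/1078 × $14,577.55 → $5,125.13
Ending inventory (cost pool remaining) = $9,452.42
Check: goods available $14,577.55 = COGS $5,125.13 + ending $9,452.42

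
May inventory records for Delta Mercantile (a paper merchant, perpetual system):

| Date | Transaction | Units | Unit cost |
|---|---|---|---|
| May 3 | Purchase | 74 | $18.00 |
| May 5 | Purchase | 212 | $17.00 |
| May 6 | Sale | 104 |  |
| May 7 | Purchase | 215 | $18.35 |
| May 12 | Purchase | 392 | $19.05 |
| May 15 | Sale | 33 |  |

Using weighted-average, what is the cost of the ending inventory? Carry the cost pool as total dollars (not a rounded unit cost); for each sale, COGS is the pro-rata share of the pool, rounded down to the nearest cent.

Ending inventory = $13,945.23

After May 3: 74 on hand, pool $1,332.00 (≈ $18.0000 each)
After May 5: 286 on hand, pool $4,936.00 (≈ $17.2587 each)
May 6, sell 104: 104/286 × $4,936.00 → $1,794.90
After May 7: 397 on hand, pool $7,086.35 (≈ $17.8497 each)
After May 12: 789 on hand, pool $14,553.95 (≈ $18.4461 each)
May 15, sell 33: 33/789 × $14,553.95 → $608.72
Total COGS = $1,794.90 + $608.72 = $2,403.62
Ending inventory (cost pool remaining) = $13,945.23
Check: goods available $16,348.85 = COGS $2,403.62 + ending $13,945.23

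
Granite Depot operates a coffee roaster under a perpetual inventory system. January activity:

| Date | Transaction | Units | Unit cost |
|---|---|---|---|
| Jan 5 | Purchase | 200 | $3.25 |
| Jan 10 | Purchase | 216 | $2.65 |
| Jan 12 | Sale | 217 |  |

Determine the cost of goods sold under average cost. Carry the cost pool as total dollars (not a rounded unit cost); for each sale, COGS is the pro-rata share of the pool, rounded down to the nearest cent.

COGS = $637.64

After Jan 5: 200 on hand, pool $650.00 (≈ $3.2500 each)
After Jan 10: 416 on hand, pool $1,222.40 (≈ $2.9385 each)
Jan 12, sell 217: 217/416 × $1,222.40 → $637.64
Ending inventory (cost pool remaining) = $584.76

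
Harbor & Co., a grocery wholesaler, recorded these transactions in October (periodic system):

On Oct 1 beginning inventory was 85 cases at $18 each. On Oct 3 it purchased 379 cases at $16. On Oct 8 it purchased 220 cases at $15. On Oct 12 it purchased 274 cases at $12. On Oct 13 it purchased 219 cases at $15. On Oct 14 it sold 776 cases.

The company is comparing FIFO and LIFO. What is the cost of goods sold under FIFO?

FIFO COGS: 85 @ $18 + 379 @ $16 + 220 @ $15 + 92 @ $12 = $11,998
LIFO COGS: 219 @ $15 + 274 @ $12 + 220 @ $15 + 63 @ $16 = $10,881

COGS = $11,998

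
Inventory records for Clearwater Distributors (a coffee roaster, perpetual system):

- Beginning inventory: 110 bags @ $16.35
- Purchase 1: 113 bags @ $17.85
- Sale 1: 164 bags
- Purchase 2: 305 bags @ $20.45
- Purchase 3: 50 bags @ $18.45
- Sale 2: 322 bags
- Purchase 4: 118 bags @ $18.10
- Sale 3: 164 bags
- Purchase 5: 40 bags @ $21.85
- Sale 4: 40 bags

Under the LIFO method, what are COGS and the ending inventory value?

Sale 1 (164) [LIFO — newest first]: 113 @ $17.85 + 51 @ $16.35 = $2,850.90
Sale 2 (322) [LIFO — newest first]: 50 @ $18.45 + 272 @ $20.45 = $6,484.90
Sale 3 (164) [LIFO — newest first]: 118 @ $18.10 + 33 @ $20.45 + 13 @ $16.35 = $3,023.20
Sale 4 (40) [LIFO — newest first]: 40 @ $21.85 = $874.00
Total COGS = $2,850.90 + $6,484.90 + $3,023.20 + $874.00 = $13,233.00
Ending inventory: 46 @ $16.35 = $752.10

COGS = $13,233.00; ending inventory = $752.10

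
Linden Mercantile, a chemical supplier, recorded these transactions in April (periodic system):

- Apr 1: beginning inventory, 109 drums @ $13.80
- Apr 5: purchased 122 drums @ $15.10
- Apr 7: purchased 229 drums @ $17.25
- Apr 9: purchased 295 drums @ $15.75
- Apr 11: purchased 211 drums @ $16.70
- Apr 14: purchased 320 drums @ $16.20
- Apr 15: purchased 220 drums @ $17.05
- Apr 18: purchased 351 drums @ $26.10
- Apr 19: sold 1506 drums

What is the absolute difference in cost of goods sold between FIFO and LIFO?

$3,744.70

FIFO COGS: 109 @ $13.80 + 122 @ $15.10 + 229 @ $17.25 + 295 @ $15.75 + 211 @ $16.70 + 320 @ $16.20 + 220 @ $17.05 = $24,401.60
LIFO COGS: 351 @ $26.10 + 220 @ $17.05 + 320 @ $16.20 + 211 @ $16.70 + 295 @ $15.75 + 109 @ $17.25 = $28,146.30
Difference = |$24,401.60 − $28,146.30| = $3,744.70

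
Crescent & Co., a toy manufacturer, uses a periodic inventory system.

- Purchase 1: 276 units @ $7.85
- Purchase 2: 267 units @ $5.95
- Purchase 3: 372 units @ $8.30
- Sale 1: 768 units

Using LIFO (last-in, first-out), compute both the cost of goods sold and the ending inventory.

COGS = $5,688.90; ending inventory = $1,153.95

Sale 1 (768) [LIFO — newest first]: 372 @ $8.30 + 267 @ $5.95 + 129 @ $7.85 = $5,688.90
Ending inventory: 147 @ $7.85 = $1,153.95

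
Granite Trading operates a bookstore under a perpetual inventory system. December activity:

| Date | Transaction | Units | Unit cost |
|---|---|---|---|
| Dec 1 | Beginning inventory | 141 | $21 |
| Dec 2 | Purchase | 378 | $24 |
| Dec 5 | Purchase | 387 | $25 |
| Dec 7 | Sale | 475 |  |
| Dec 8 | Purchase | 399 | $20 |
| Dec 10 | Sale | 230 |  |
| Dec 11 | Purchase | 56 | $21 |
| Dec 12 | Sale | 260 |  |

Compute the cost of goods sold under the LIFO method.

COGS = $21,783

Dec 7, 475 sold [LIFO — newest first]: 387 @ $25 + 88 @ $24 = $11,787
Dec 10, 230 sold [LIFO — newest first]: 230 @ $20 = $4,600
Dec 12, 260 sold [LIFO — newest first]: 56 @ $21 + 169 @ $20 + 35 @ $24 = $5,396
Total COGS = $11,787 + $4,600 + $5,396 = $21,783
Ending inventory: 141 @ $21 + 255 @ $24 = $9,081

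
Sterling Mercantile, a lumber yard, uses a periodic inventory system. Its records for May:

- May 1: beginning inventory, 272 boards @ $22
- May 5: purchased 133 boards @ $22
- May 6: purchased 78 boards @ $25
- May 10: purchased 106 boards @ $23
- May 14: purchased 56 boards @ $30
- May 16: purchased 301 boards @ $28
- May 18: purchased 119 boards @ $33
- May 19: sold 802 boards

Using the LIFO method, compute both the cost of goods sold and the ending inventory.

COGS = $21,547; ending inventory = $5,786

May 19, 802 sold [LIFO — newest first]: 119 @ $33 + 301 @ $28 + 56 @ $30 + 106 @ $23 + 78 @ $25 + 133 @ $22 + 9 @ $22 = $21,547
Ending inventory: 263 @ $22 = $5,786
Check: goods available $27,333 = COGS $21,547 + ending $5,786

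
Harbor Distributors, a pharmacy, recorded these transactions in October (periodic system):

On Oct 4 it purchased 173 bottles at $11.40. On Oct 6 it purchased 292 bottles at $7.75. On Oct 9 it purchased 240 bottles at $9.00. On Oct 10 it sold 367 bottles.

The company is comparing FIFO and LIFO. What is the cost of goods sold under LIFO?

COGS = $3,144.25

FIFO COGS: 173 @ $11.40 + 194 @ $7.75 = $3,475.70
LIFO COGS: 240 @ $9.00 + 127 @ $7.75 = $3,144.25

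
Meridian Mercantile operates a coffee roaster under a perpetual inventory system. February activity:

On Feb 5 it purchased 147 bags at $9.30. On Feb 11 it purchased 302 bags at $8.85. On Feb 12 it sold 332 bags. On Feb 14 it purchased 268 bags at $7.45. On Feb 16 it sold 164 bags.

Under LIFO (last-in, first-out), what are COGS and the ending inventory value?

Feb 12, 332 sold [LIFO — newest first]: 302 @ $8.85 + 30 @ $9.30 = $2,951.70
Feb 16, 164 sold [LIFO — newest first]: 164 @ $7.45 = $1,221.80
Total COGS = $2,951.70 + $1,221.80 = $4,173.50
Ending inventory: 117 @ $9.30 + 104 @ $7.45 = $1,862.90

COGS = $4,173.50; ending inventory = $1,862.90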